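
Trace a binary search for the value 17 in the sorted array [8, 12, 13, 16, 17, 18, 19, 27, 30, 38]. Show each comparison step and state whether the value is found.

Binary search for 17 in [8, 12, 13, 16, 17, 18, 19, 27, 30, 38]:

lo=0, hi=9, mid=4, arr[mid]=17 -> Found target at index 4!

Binary search finds 17 at index 4 after 1 comparisons. The search repeatedly halves the search space by comparing with the middle element.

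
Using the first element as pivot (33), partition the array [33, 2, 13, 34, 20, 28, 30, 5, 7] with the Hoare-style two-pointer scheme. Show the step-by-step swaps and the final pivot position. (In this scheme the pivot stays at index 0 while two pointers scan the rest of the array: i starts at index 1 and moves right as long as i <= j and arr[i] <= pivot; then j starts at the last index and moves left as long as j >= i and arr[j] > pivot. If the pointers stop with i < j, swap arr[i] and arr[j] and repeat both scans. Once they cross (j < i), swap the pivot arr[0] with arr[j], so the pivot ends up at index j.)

Hoare-style two-pointer partition with pivot = 33:

Initial array: [33, 2, 13, 34, 20, 28, 30, 5, 7]

Pointers start at i = 1, j = 8.
i stops at index 3 (arr[3]=34 > 33), j stops at index 8 (arr[8]=7 <= 33): swap arr[3] and arr[8], array becomes [33, 2, 13, 7, 20, 28, 30, 5, 34]
i ends at 8, j ends at 7: the pointers have crossed (j < i), so scanning stops.

Swap pivot arr[0] with arr[7] to place pivot at position 7: [5, 2, 13, 7, 20, 28, 30, 33, 34]
Pivot position: 7

After partitioning with pivot 33, the array becomes [5, 2, 13, 7, 20, 28, 30, 33, 34]. The pivot is placed at index 7. All elements to the left of the pivot are <= 33, and all elements to the right are > 33.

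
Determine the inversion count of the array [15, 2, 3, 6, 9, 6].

Finding inversions in [15, 2, 3, 6, 9, 6]:

(0, 1): arr[0]=15 > arr[1]=2
(0, 2): arr[0]=15 > arr[2]=3
(0, 3): arr[0]=15 > arr[3]=6
(0, 4): arr[0]=15 > arr[4]=9
(0, 5): arr[0]=15 > arr[5]=6
(4, 5): arr[4]=9 > arr[5]=6

Total inversions: 6

The array has 6 inversion(s): (0,1), (0,2), (0,3), (0,4), (0,5), (4,5). Each pair (i,j) satisfies i < j and arr[i] > arr[j].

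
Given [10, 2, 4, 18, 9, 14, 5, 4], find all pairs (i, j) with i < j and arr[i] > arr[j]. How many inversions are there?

Finding inversions in [10, 2, 4, 18, 9, 14, 5, 4]:

(0, 1): arr[0]=10 > arr[1]=2
(0, 2): arr[0]=10 > arr[2]=4
(0, 4): arr[0]=10 > arr[4]=9
(0, 6): arr[0]=10 > arr[6]=5
(0, 7): arr[0]=10 > arr[7]=4
(3, 4): arr[3]=18 > arr[4]=9
(3, 5): arr[3]=18 > arr[5]=14
(3, 6): arr[3]=18 > arr[6]=5
(3, 7): arr[3]=18 > arr[7]=4
(4, 6): arr[4]=9 > arr[6]=5
(4, 7): arr[4]=9 > arr[7]=4
(5, 6): arr[5]=14 > arr[6]=5
(5, 7): arr[5]=14 > arr[7]=4
(6, 7): arr[6]=5 > arr[7]=4

Total inversions: 14

The array has 14 inversion(s): (0,1), (0,2), (0,4), (0,6), (0,7), (3,4), (3,5), (3,6), (3,7), (4,6), (4,7), (5,6), (5,7), (6,7). Each pair (i,j) satisfies i < j and arr[i] > arr[j].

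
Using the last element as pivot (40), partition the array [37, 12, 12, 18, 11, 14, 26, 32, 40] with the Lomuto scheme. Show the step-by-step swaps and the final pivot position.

Lomuto partition with pivot = 40:

Initial array: [37, 12, 12, 18, 11, 14, 26, 32, 40]

arr[0]=37 <= 40: swap with position 0, array becomes [37, 12, 12, 18, 11, 14, 26, 32, 40]
arr[1]=12 <= 40: swap with position 1, array becomes [37, 12, 12, 18, 11, 14, 26, 32, 40]
arr[2]=12 <= 40: swap with position 2, array becomes [37, 12, 12, 18, 11, 14, 26, 32, 40]
arr[3]=18 <= 40: swap with position 3, array becomes [37, 12, 12, 18, 11, 14, 26, 32, 40]
arr[4]=11 <= 40: swap with position 4, array becomes [37, 12, 12, 18, 11, 14, 26, 32, 40]
arr[5]=14 <= 40: swap with position 5, array becomes [37, 12, 12, 18, 11, 14, 26, 32, 40]
arr[6]=26 <= 40: swap with position 6, array becomes [37, 12, 12, 18, 11, 14, 26, 32, 40]
arr[7]=32 <= 40: swap with position 7, array becomes [37, 12, 12, 18, 11, 14, 26, 32, 40]

Place pivot at position 8: [37, 12, 12, 18, 11, 14, 26, 32, 40]
Pivot position: 8

After partitioning with pivot 40, the array becomes [37, 12, 12, 18, 11, 14, 26, 32, 40]. The pivot is placed at index 8. All elements to the left of the pivot are <= 40, and all elements to the right are > 40.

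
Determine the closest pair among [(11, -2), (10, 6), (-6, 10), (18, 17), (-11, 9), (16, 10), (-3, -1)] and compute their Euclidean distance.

Computing all pairwise distances among 7 points:

d((11, -2), (10, 6)) = 8.0623
d((11, -2), (-6, 10)) = 20.8087
d((11, -2), (18, 17)) = 20.2485
d((11, -2), (-11, 9)) = 24.5967
d((11, -2), (16, 10)) = 13.0
d((11, -2), (-3, -1)) = 14.0357
d((10, 6), (-6, 10)) = 16.4924
d((10, 6), (18, 17)) = 13.6015
d((10, 6), (-11, 9)) = 21.2132
d((10, 6), (16, 10)) = 7.2111
d((10, 6), (-3, -1)) = 14.7648
d((-6, 10), (18, 17)) = 25.0
d((-6, 10), (-11, 9)) = 5.099 <-- minimum
d((-6, 10), (16, 10)) = 22.0
d((-6, 10), (-3, -1)) = 11.4018
d((18, 17), (-11, 9)) = 30.0832
d((18, 17), (16, 10)) = 7.2801
d((18, 17), (-3, -1)) = 27.6586
d((-11, 9), (16, 10)) = 27.0185
d((-11, 9), (-3, -1)) = 12.8062
d((16, 10), (-3, -1)) = 21.9545

Closest pair: (-6, 10) and (-11, 9) with distance 5.099

The closest pair is (-6, 10) and (-11, 9) with Euclidean distance 5.099. For 7 points, brute-force pairwise comparison is shown above. For large n, the divide-and-conquer algorithm (sort by x, recurse on halves, check the dividing strip) achieves O(n log n).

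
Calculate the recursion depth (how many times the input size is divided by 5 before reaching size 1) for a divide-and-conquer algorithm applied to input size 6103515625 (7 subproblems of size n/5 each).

For divide and conquer with division factor 5:

Problem sizes at each level:
Level 0: 6103515625
Level 1: 1220703125
Level 2: 244140625
Level 3: 48828125
Level 4: 9765625
Level 5: 1953125
Level 6: 390625
Level 7: 78125
Level 8: 15625
Level 9: 3125
Level 10: 625
Level 11: 125
Level 12: 25
Level 13: 5
Level 14: 1

The root is level 0 and the size-1 base case is level 14 (the tree spans levels 0 through 14, i.e. 15 levels counting the root), so the depth is the number of divisions: log_5(6103515625) = 14

The recursion tree depth is log_5(6103515625) = 14. At each level, the problem size is divided by 5, so it takes 14 divisions to reduce to a base case of size 1. The algorithm makes 7 recursive calls at each level.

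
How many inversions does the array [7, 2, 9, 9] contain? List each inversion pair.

Finding inversions in [7, 2, 9, 9]:

(0, 1): arr[0]=7 > arr[1]=2

Total inversions: 1

The array has 1 inversion(s): (0,1). Each pair (i,j) satisfies i < j and arr[i] > arr[j].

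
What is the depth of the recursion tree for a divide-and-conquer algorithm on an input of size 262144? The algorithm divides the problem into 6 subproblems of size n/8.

For divide and conquer with division factor 8:

Problem sizes at each level:
Level 0: 262144
Level 1: 32768
Level 2: 4096
Level 3: 512
Level 4: 64
Level 5: 8
Level 6: 1

The root is level 0 and the size-1 base case is level 6 (the tree spans levels 0 through 6, i.e. 7 levels counting the root), so the depth is the number of divisions: log_8(262144) = 6

The recursion tree depth is log_8(262144) = 6. At each level, the problem size is divided by 8, so it takes 6 divisions to reduce to a base case of size 1. The algorithm makes 6 recursive calls at each level.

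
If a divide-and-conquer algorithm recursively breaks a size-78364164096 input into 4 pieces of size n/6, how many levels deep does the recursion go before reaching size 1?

For divide and conquer with division factor 6:

Problem sizes at each level:
Level 0: 78364164096
Level 1: 13060694016
Level 2: 2176782336
Level 3: 362797056
Level 4: 60466176
Level 5: 10077696
Level 6: 1679616
Level 7: 279936
Level 8: 46656
Level 9: 7776
Level 10: 1296
Level 11: 216
Level 12: 36
Level 13: 6
Level 14: 1

The root is level 0 and the size-1 base case is level 14 (the tree spans levels 0 through 14, i.e. 15 levels counting the root), so the depth is the number of divisions: log_6(78364164096) = 14

The recursion tree depth is log_6(78364164096) = 14. At each level, the problem size is divided by 6, so it takes 14 divisions to reduce to a base case of size 1. The algorithm makes 4 recursive calls at each level.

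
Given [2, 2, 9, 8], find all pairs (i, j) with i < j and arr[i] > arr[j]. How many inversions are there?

Finding inversions in [2, 2, 9, 8]:

(2, 3): arr[2]=9 > arr[3]=8

Total inversions: 1

The array has 1 inversion(s): (2,3). Each pair (i,j) satisfies i < j and arr[i] > arr[j].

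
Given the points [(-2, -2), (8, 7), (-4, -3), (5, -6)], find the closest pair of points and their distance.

Computing all pairwise distances among 4 points:

d((-2, -2), (8, 7)) = 13.4536
d((-2, -2), (-4, -3)) = 2.2361 <-- minimum
d((-2, -2), (5, -6)) = 8.0623
d((8, 7), (-4, -3)) = 15.6205
d((8, 7), (5, -6)) = 13.3417
d((-4, -3), (5, -6)) = 9.4868

Closest pair: (-2, -2) and (-4, -3) with distance 2.2361

The closest pair is (-2, -2) and (-4, -3) with Euclidean distance 2.2361. For 4 points, brute-force pairwise comparison is shown above. For large n, the divide-and-conquer algorithm (sort by x, recurse on halves, check the dividing strip) achieves O(n log n).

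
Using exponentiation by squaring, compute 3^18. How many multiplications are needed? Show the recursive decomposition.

Computing 3^18 by squaring (build up from 3^1; each line after the first costs one multiplication):

3^1 = 3
3^2 = (3^1)^2 = 3^2 = 9
3^4 = (3^2)^2 = 9^2 = 81
3^8 = (3^4)^2 = 81^2 = 6561
3^9 = 3 * 3^8 = 3 * 6561 = 19683
3^18 = (3^9)^2 = 19683^2 = 387420489

Result: 387420489
Multiplications needed: 5 (5 lines after 3^1)

3^18 = 387420489. Using exponentiation by squaring, this requires 5 multiplications. The key idea: if the exponent is even, square the half-power; if odd, multiply by the base once.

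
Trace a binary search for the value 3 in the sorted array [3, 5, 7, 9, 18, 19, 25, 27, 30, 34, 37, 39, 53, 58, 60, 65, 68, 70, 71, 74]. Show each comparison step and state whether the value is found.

Binary search for 3 in [3, 5, 7, 9, 18, 19, 25, 27, 30, 34, 37, 39, 53, 58, 60, 65, 68, 70, 71, 74]:

lo=0, hi=19, mid=9, arr[mid]=34 -> 34 > 3, search left half
lo=0, hi=8, mid=4, arr[mid]=18 -> 18 > 3, search left half
lo=0, hi=3, mid=1, arr[mid]=5 -> 5 > 3, search left half
lo=0, hi=0, mid=0, arr[mid]=3 -> Found target at index 0!

Binary search finds 3 at index 0 after 4 comparisons. The search repeatedly halves the search space by comparing with the middle element.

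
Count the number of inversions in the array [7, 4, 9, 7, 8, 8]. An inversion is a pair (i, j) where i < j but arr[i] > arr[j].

Finding inversions in [7, 4, 9, 7, 8, 8]:

(0, 1): arr[0]=7 > arr[1]=4
(2, 3): arr[2]=9 > arr[3]=7
(2, 4): arr[2]=9 > arr[4]=8
(2, 5): arr[2]=9 > arr[5]=8

Total inversions: 4

The array has 4 inversion(s): (0,1), (2,3), (2,4), (2,5). Each pair (i,j) satisfies i < j and arr[i] > arr[j].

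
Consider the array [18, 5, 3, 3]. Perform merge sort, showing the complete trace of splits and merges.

Merge sort trace:

Split: [18, 5, 3, 3] -> [18, 5] and [3, 3]
  Split: [18, 5] -> [18] and [5]
  Merge: [18] + [5] -> [5, 18]
  Split: [3, 3] -> [3] and [3]
  Merge: [3] + [3] -> [3, 3]
Merge: [5, 18] + [3, 3] -> [3, 3, 5, 18]

Final sorted array: [3, 3, 5, 18]

The merge sort proceeds by recursively splitting the array and merging sorted halves.
After all merges, the sorted array is [3, 3, 5, 18].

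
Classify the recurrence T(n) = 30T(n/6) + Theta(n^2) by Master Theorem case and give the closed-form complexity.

Master Theorem for T(n) = 30T(n/6) + O(n^2):

a = 30, b = 6, c = 2
log_b(a) = log_6(30) = 1.8982

Case 3: c = 2 > log_6(30) = 1.8982
T(n) = O(n^2) = O(n^2)

For T(n) = 30T(n/6) + O(n^2): log_6(30) = 1.8982. This is Case 3 of the Master Theorem (c > log_b(a), work dominated by root), giving O(n^2).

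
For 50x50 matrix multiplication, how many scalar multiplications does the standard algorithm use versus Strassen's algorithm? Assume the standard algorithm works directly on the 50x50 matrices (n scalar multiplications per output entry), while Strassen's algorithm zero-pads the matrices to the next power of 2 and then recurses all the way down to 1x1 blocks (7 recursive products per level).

Matrix multiplication for 50x50 matrices:

Strassen's algorithm requires power-of-2 dimensions. Pad 50x50 to 64x64 (next power of 2).

Standard algorithm: 50^3 = 125000 multiplications
Strassen's algorithm: 7^(log2(64)) = 7^6 = 117649 multiplications
Savings: 125000 - 117649 = 7351 multiplications

Standard: 125000 multiplications (50^3). Strassen: 117649 multiplications (7^6, after padding to 64x64). Strassen reduces 8 recursive multiplications to 7 at each level.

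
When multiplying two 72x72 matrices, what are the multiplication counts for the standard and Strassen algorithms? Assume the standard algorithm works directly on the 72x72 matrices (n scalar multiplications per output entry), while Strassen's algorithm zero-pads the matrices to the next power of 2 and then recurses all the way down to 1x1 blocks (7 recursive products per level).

Matrix multiplication for 72x72 matrices:

Strassen's algorithm requires power-of-2 dimensions. Pad 72x72 to 128x128 (next power of 2).

Standard algorithm: 72^3 = 373248 multiplications
Strassen's algorithm: 7^(log2(128)) = 7^7 = 823543 multiplications
Difference: 373248 - 823543 = -450295 (Strassen uses MORE here due to padding overhead — for small or just-over-power-of-2 n, padding can outweigh the per-level savings)

Standard: 373248 multiplications (72^3). Strassen: 823543 multiplications (7^7, after padding to 128x128). Strassen reduces 8 recursive multiplications to 7 at each level.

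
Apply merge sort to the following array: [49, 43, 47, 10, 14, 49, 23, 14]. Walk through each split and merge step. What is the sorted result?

Merge sort trace:

Split: [49, 43, 47, 10, 14, 49, 23, 14] -> [49, 43, 47, 10] and [14, 49, 23, 14]
  Split: [49, 43, 47, 10] -> [49, 43] and [47, 10]
    Split: [49, 43] -> [49] and [43]
    Merge: [49] + [43] -> [43, 49]
    Split: [47, 10] -> [47] and [10]
    Merge: [47] + [10] -> [10, 47]
  Merge: [43, 49] + [10, 47] -> [10, 43, 47, 49]
  Split: [14, 49, 23, 14] -> [14, 49] and [23, 14]
    Split: [14, 49] -> [14] and [49]
    Merge: [14] + [49] -> [14, 49]
    Split: [23, 14] -> [23] and [14]
    Merge: [23] + [14] -> [14, 23]
  Merge: [14, 49] + [14, 23] -> [14, 14, 23, 49]
Merge: [10, 43, 47, 49] + [14, 14, 23, 49] -> [10, 14, 14, 23, 43, 47, 49, 49]

Final sorted array: [10, 14, 14, 23, 43, 47, 49, 49]

The merge sort proceeds by recursively splitting the array and merging sorted halves.
After all merges, the sorted array is [10, 14, 14, 23, 43, 47, 49, 49].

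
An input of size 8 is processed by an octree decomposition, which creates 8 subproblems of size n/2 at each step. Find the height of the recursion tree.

For divide and conquer with division factor 2:

Problem sizes at each level:
Level 0: 8
Level 1: 4
Level 2: 2
Level 3: 1

The root is level 0 and the size-1 base case is level 3 (the tree spans levels 0 through 3, i.e. 4 levels counting the root), so the depth is the number of divisions: log_2(8) = 3

The recursion tree depth is log_2(8) = 3. At each level, the problem size is divided by 2, so it takes 3 divisions to reduce to a base case of size 1. The algorithm makes 8 recursive calls at each level.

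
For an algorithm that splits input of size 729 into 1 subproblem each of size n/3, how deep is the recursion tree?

For divide and conquer with division factor 3:

Problem sizes at each level:
Level 0: 729
Level 1: 243
Level 2: 81
Level 3: 27
Level 4: 9
Level 5: 3
Level 6: 1

The root is level 0 and the size-1 base case is level 6 (the tree spans levels 0 through 6, i.e. 7 levels counting the root), so the depth is the number of divisions: log_3(729) = 6

The recursion tree depth is log_3(729) = 6. At each level, the problem size is divided by 3, so it takes 6 divisions to reduce to a base case of size 1. The algorithm makes 1 recursive call at each level.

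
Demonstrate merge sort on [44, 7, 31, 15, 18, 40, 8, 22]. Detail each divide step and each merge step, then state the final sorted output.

Merge sort trace:

Split: [44, 7, 31, 15, 18, 40, 8, 22] -> [44, 7, 31, 15] and [18, 40, 8, 22]
  Split: [44, 7, 31, 15] -> [44, 7] and [31, 15]
    Split: [44, 7] -> [44] and [7]
    Merge: [44] + [7] -> [7, 44]
    Split: [31, 15] -> [31] and [15]
    Merge: [31] + [15] -> [15, 31]
  Merge: [7, 44] + [15, 31] -> [7, 15, 31, 44]
  Split: [18, 40, 8, 22] -> [18, 40] and [8, 22]
    Split: [18, 40] -> [18] and [40]
    Merge: [18] + [40] -> [18, 40]
    Split: [8, 22] -> [8] and [22]
    Merge: [8] + [22] -> [8, 22]
  Merge: [18, 40] + [8, 22] -> [8, 18, 22, 40]
Merge: [7, 15, 31, 44] + [8, 18, 22, 40] -> [7, 8, 15, 18, 22, 31, 40, 44]

Final sorted array: [7, 8, 15, 18, 22, 31, 40, 44]

The merge sort proceeds by recursively splitting the array and merging sorted halves.
After all merges, the sorted array is [7, 8, 15, 18, 22, 31, 40, 44].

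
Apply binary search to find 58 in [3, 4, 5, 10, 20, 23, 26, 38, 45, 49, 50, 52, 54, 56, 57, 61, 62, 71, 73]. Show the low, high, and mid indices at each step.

Binary search for 58 in [3, 4, 5, 10, 20, 23, 26, 38, 45, 49, 50, 52, 54, 56, 57, 61, 62, 71, 73]:

lo=0, hi=18, mid=9, arr[mid]=49 -> 49 < 58, search right half
lo=10, hi=18, mid=14, arr[mid]=57 -> 57 < 58, search right half
lo=15, hi=18, mid=16, arr[mid]=62 -> 62 > 58, search left half
lo=15, hi=15, mid=15, arr[mid]=61 -> 61 > 58, search left half
lo=15 > hi=14, target 58 not found

Binary search determines that 58 is not in the array after 4 comparisons. The search space was exhausted without finding the target.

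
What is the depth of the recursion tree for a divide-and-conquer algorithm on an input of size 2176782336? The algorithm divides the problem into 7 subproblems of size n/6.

For divide and conquer with division factor 6:

Problem sizes at each level:
Level 0: 2176782336
Level 1: 362797056
Level 2: 60466176
Level 3: 10077696
Level 4: 1679616
Level 5: 279936
Level 6: 46656
Level 7: 7776
Level 8: 1296
Level 9: 216
Level 10: 36
Level 11: 6
Level 12: 1

The root is level 0 and the size-1 base case is level 12 (the tree spans levels 0 through 12, i.e. 13 levels counting the root), so the depth is the number of divisions: log_6(2176782336) = 12

The recursion tree depth is log_6(2176782336) = 12. At each level, the problem size is divided by 6, so it takes 12 divisions to reduce to a base case of size 1. The algorithm makes 7 recursive calls at each level.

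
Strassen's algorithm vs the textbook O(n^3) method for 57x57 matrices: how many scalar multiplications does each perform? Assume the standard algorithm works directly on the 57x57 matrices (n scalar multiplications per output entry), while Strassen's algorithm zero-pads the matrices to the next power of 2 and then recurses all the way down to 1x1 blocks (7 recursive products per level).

Matrix multiplication for 57x57 matrices:

Strassen's algorithm requires power-of-2 dimensions. Pad 57x57 to 64x64 (next power of 2).

Standard algorithm: 57^3 = 185193 multiplications
Strassen's algorithm: 7^(log2(64)) = 7^6 = 117649 multiplications
Savings: 185193 - 117649 = 67544 multiplications

Standard: 185193 multiplications (57^3). Strassen: 117649 multiplications (7^6, after padding to 64x64). Strassen reduces 8 recursive multiplications to 7 at each level.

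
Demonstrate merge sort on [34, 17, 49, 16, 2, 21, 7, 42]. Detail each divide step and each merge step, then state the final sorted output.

Merge sort trace:

Split: [34, 17, 49, 16, 2, 21, 7, 42] -> [34, 17, 49, 16] and [2, 21, 7, 42]
  Split: [34, 17, 49, 16] -> [34, 17] and [49, 16]
    Split: [34, 17] -> [34] and [17]
    Merge: [34] + [17] -> [17, 34]
    Split: [49, 16] -> [49] and [16]
    Merge: [49] + [16] -> [16, 49]
  Merge: [17, 34] + [16, 49] -> [16, 17, 34, 49]
  Split: [2, 21, 7, 42] -> [2, 21] and [7, 42]
    Split: [2, 21] -> [2] and [21]
    Merge: [2] + [21] -> [2, 21]
    Split: [7, 42] -> [7] and [42]
    Merge: [7] + [42] -> [7, 42]
  Merge: [2, 21] + [7, 42] -> [2, 7, 21, 42]
Merge: [16, 17, 34, 49] + [2, 7, 21, 42] -> [2, 7, 16, 17, 21, 34, 42, 49]

Final sorted array: [2, 7, 16, 17, 21, 34, 42, 49]

The merge sort proceeds by recursively splitting the array and merging sorted halves.
After all merges, the sorted array is [2, 7, 16, 17, 21, 34, 42, 49].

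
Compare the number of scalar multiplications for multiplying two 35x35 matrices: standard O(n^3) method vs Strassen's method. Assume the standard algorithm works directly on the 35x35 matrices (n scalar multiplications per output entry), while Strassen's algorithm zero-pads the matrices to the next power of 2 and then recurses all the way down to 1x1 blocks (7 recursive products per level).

Matrix multiplication for 35x35 matrices:

Strassen's algorithm requires power-of-2 dimensions. Pad 35x35 to 64x64 (next power of 2).

Standard algorithm: 35^3 = 42875 multiplications
Strassen's algorithm: 7^(log2(64)) = 7^6 = 117649 multiplications
Difference: 42875 - 117649 = -74774 (Strassen uses MORE here due to padding overhead — for small or just-over-power-of-2 n, padding can outweigh the per-level savings)

Standard: 42875 multiplications (35^3). Strassen: 117649 multiplications (7^6, after padding to 64x64). Strassen reduces 8 recursive multiplications to 7 at each level.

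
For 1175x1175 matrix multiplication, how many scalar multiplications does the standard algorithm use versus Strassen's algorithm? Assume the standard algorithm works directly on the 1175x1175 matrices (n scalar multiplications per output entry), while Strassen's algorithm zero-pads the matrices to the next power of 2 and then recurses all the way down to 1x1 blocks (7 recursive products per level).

Matrix multiplication for 1175x1175 matrices:

Strassen's algorithm requires power-of-2 dimensions. Pad 1175x1175 to 2048x2048 (next power of 2).

Standard algorithm: 1175^3 = 1622234375 multiplications
Strassen's algorithm: 7^(log2(2048)) = 7^11 = 1977326743 multiplications
Difference: 1622234375 - 1977326743 = -355092368 (Strassen uses MORE here due to padding overhead — for small or just-over-power-of-2 n, padding can outweigh the per-level savings)

Standard: 1622234375 multiplications (1175^3). Strassen: 1977326743 multiplications (7^11, after padding to 2048x2048). Strassen reduces 8 recursive multiplications to 7 at each level.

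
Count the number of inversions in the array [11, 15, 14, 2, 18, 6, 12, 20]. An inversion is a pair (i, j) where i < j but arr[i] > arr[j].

Finding inversions in [11, 15, 14, 2, 18, 6, 12, 20]:

(0, 3): arr[0]=11 > arr[3]=2
(0, 5): arr[0]=11 > arr[5]=6
(1, 2): arr[1]=15 > arr[2]=14
(1, 3): arr[1]=15 > arr[3]=2
(1, 5): arr[1]=15 > arr[5]=6
(1, 6): arr[1]=15 > arr[6]=12
(2, 3): arr[2]=14 > arr[3]=2
(2, 5): arr[2]=14 > arr[5]=6
(2, 6): arr[2]=14 > arr[6]=12
(4, 5): arr[4]=18 > arr[5]=6
(4, 6): arr[4]=18 > arr[6]=12

Total inversions: 11

The array has 11 inversion(s): (0,3), (0,5), (1,2), (1,3), (1,5), (1,6), (2,3), (2,5), (2,6), (4,5), (4,6). Each pair (i,j) satisfies i < j and arr[i] > arr[j].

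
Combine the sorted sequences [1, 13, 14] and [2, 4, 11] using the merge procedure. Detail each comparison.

Merging process:

Compare 1 vs 2: take 1 from left. Merged: [1]
Compare 13 vs 2: take 2 from right. Merged: [1, 2]
Compare 13 vs 4: take 4 from right. Merged: [1, 2, 4]
Compare 13 vs 11: take 11 from right. Merged: [1, 2, 4, 11]
Append remaining from left: [13, 14]. Merged: [1, 2, 4, 11, 13, 14]

Final merged array: [1, 2, 4, 11, 13, 14]
Total comparisons: 4

The merged array is [1, 2, 4, 11, 13, 14], requiring 4 comparisons. The merge step runs in O(n) time where n is the total number of elements.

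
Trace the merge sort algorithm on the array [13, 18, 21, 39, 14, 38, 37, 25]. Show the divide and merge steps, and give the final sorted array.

Merge sort trace:

Split: [13, 18, 21, 39, 14, 38, 37, 25] -> [13, 18, 21, 39] and [14, 38, 37, 25]
  Split: [13, 18, 21, 39] -> [13, 18] and [21, 39]
    Split: [13, 18] -> [13] and [18]
    Merge: [13] + [18] -> [13, 18]
    Split: [21, 39] -> [21] and [39]
    Merge: [21] + [39] -> [21, 39]
  Merge: [13, 18] + [21, 39] -> [13, 18, 21, 39]
  Split: [14, 38, 37, 25] -> [14, 38] and [37, 25]
    Split: [14, 38] -> [14] and [38]
    Merge: [14] + [38] -> [14, 38]
    Split: [37, 25] -> [37] and [25]
    Merge: [37] + [25] -> [25, 37]
  Merge: [14, 38] + [25, 37] -> [14, 25, 37, 38]
Merge: [13, 18, 21, 39] + [14, 25, 37, 38] -> [13, 14, 18, 21, 25, 37, 38, 39]

Final sorted array: [13, 14, 18, 21, 25, 37, 38, 39]

The merge sort proceeds by recursively splitting the array and merging sorted halves.
After all merges, the sorted array is [13, 14, 18, 21, 25, 37, 38, 39].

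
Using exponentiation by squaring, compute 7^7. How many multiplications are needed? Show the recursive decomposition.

Computing 7^7 by squaring (build up from 7^1; each line after the first costs one multiplication):

7^1 = 7
7^2 = (7^1)^2 = 7^2 = 49
7^3 = 7 * 7^2 = 7 * 49 = 343
7^6 = (7^3)^2 = 343^2 = 117649
7^7 = 7 * 7^6 = 7 * 117649 = 823543

Result: 823543
Multiplications needed: 4 (4 lines after 7^1)

7^7 = 823543. Using exponentiation by squaring, this requires 4 multiplications. The key idea: if the exponent is even, square the half-power; if odd, multiply by the base once.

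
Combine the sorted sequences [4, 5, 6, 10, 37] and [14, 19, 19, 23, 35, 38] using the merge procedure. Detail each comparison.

Merging process:

Compare 4 vs 14: take 4 from left. Merged: [4]
Compare 5 vs 14: take 5 from left. Merged: [4, 5]
Compare 6 vs 14: take 6 from left. Merged: [4, 5, 6]
Compare 10 vs 14: take 10 from left. Merged: [4, 5, 6, 10]
Compare 37 vs 14: take 14 from right. Merged: [4, 5, 6, 10, 14]
Compare 37 vs 19: take 19 from right. Merged: [4, 5, 6, 10, 14, 19]
Compare 37 vs 19: take 19 from right. Merged: [4, 5, 6, 10, 14, 19, 19]
Compare 37 vs 23: take 23 from right. Merged: [4, 5, 6, 10, 14, 19, 19, 23]
Compare 37 vs 35: take 35 from right. Merged: [4, 5, 6, 10, 14, 19, 19, 23, 35]
Compare 37 vs 38: take 37 from left. Merged: [4, 5, 6, 10, 14, 19, 19, 23, 35, 37]
Append remaining from right: [38]. Merged: [4, 5, 6, 10, 14, 19, 19, 23, 35, 37, 38]

Final merged array: [4, 5, 6, 10, 14, 19, 19, 23, 35, 37, 38]
Total comparisons: 10

The merged array is [4, 5, 6, 10, 14, 19, 19, 23, 35, 37, 38], requiring 10 comparisons. The merge step runs in O(n) time where n is the total number of elements.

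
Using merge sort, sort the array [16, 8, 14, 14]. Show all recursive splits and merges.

Merge sort trace:

Split: [16, 8, 14, 14] -> [16, 8] and [14, 14]
  Split: [16, 8] -> [16] and [8]
  Merge: [16] + [8] -> [8, 16]
  Split: [14, 14] -> [14] and [14]
  Merge: [14] + [14] -> [14, 14]
Merge: [8, 16] + [14, 14] -> [8, 14, 14, 16]

Final sorted array: [8, 14, 14, 16]

The merge sort proceeds by recursively splitting the array and merging sorted halves.
After all merges, the sorted array is [8, 14, 14, 16].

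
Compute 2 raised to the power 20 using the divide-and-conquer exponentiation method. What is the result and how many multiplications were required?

Computing 2^20 by squaring (build up from 2^1; each line after the first costs one multiplication):

2^1 = 2
2^2 = (2^1)^2 = 2^2 = 4
2^4 = (2^2)^2 = 4^2 = 16
2^5 = 2 * 2^4 = 2 * 16 = 32
2^10 = (2^5)^2 = 32^2 = 1024
2^20 = (2^10)^2 = 1024^2 = 1048576

Result: 1048576
Multiplications needed: 5 (5 lines after 2^1)

2^20 = 1048576. Using exponentiation by squaring, this requires 5 multiplications. The key idea: if the exponent is even, square the half-power; if odd, multiply by the base once.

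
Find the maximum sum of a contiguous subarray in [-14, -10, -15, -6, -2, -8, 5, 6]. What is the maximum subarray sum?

Using Kadane's algorithm on [-14, -10, -15, -6, -2, -8, 5, 6]:

Scanning through the array:
Position 1 (value -10): max_ending_here = -10, max_so_far = -10
Position 2 (value -15): max_ending_here = -15, max_so_far = -10
Position 3 (value -6): max_ending_here = -6, max_so_far = -6
Position 4 (value -2): max_ending_here = -2, max_so_far = -2
Position 5 (value -8): max_ending_here = -8, max_so_far = -2
Position 6 (value 5): max_ending_here = 5, max_so_far = 5
Position 7 (value 6): max_ending_here = 11, max_so_far = 11

Maximum subarray: [5, 6]
Maximum sum: 11

The maximum subarray is [5, 6] with sum 11. This subarray runs from index 6 to index 7.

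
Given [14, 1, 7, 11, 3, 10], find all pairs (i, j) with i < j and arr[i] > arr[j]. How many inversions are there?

Finding inversions in [14, 1, 7, 11, 3, 10]:

(0, 1): arr[0]=14 > arr[1]=1
(0, 2): arr[0]=14 > arr[2]=7
(0, 3): arr[0]=14 > arr[3]=11
(0, 4): arr[0]=14 > arr[4]=3
(0, 5): arr[0]=14 > arr[5]=10
(2, 4): arr[2]=7 > arr[4]=3
(3, 4): arr[3]=11 > arr[4]=3
(3, 5): arr[3]=11 > arr[5]=10

Total inversions: 8

The array has 8 inversion(s): (0,1), (0,2), (0,3), (0,4), (0,5), (2,4), (3,4), (3,5). Each pair (i,j) satisfies i < j and arr[i] > arr[j].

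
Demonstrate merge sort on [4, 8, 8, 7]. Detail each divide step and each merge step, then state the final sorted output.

Merge sort trace:

Split: [4, 8, 8, 7] -> [4, 8] and [8, 7]
  Split: [4, 8] -> [4] and [8]
  Merge: [4] + [8] -> [4, 8]
  Split: [8, 7] -> [8] and [7]
  Merge: [8] + [7] -> [7, 8]
Merge: [4, 8] + [7, 8] -> [4, 7, 8, 8]

Final sorted array: [4, 7, 8, 8]

The merge sort proceeds by recursively splitting the array and merging sorted halves.
After all merges, the sorted array is [4, 7, 8, 8].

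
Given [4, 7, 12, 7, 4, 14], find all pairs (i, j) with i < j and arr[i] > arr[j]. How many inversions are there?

Finding inversions in [4, 7, 12, 7, 4, 14]:

(1, 4): arr[1]=7 > arr[4]=4
(2, 3): arr[2]=12 > arr[3]=7
(2, 4): arr[2]=12 > arr[4]=4
(3, 4): arr[3]=7 > arr[4]=4

Total inversions: 4

The array has 4 inversion(s): (1,4), (2,3), (2,4), (3,4). Each pair (i,j) satisfies i < j and arr[i] > arr[j].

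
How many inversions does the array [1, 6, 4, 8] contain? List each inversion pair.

Finding inversions in [1, 6, 4, 8]:

(1, 2): arr[1]=6 > arr[2]=4

Total inversions: 1

The array has 1 inversion(s): (1,2). Each pair (i,j) satisfies i < j and arr[i] > arr[j].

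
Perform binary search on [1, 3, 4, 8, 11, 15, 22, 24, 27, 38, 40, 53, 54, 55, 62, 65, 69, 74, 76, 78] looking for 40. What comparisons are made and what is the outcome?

Binary search for 40 in [1, 3, 4, 8, 11, 15, 22, 24, 27, 38, 40, 53, 54, 55, 62, 65, 69, 74, 76, 78]:

lo=0, hi=19, mid=9, arr[mid]=38 -> 38 < 40, search right half
lo=10, hi=19, mid=14, arr[mid]=62 -> 62 > 40, search left half
lo=10, hi=13, mid=11, arr[mid]=53 -> 53 > 40, search left half
lo=10, hi=10, mid=10, arr[mid]=40 -> Found target at index 10!

Binary search finds 40 at index 10 after 4 comparisons. The search repeatedly halves the search space by comparing with the middle element.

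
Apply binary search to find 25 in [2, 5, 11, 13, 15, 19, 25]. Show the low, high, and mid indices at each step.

Binary search for 25 in [2, 5, 11, 13, 15, 19, 25]:

lo=0, hi=6, mid=3, arr[mid]=13 -> 13 < 25, search right half
lo=4, hi=6, mid=5, arr[mid]=19 -> 19 < 25, search right half
lo=6, hi=6, mid=6, arr[mid]=25 -> Found target at index 6!

Binary search finds 25 at index 6 after 3 comparisons. The search repeatedly halves the search space by comparing with the middle element.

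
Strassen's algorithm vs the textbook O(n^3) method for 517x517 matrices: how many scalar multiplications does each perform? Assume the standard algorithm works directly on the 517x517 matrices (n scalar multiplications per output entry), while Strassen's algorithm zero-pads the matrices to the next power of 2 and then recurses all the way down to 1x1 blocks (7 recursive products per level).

Matrix multiplication for 517x517 matrices:

Strassen's algorithm requires power-of-2 dimensions. Pad 517x517 to 1024x1024 (next power of 2).

Standard algorithm: 517^3 = 138188413 multiplications
Strassen's algorithm: 7^(log2(1024)) = 7^10 = 282475249 multiplications
Difference: 138188413 - 282475249 = -144286836 (Strassen uses MORE here due to padding overhead — for small or just-over-power-of-2 n, padding can outweigh the per-level savings)

Standard: 138188413 multiplications (517^3). Strassen: 282475249 multiplications (7^10, after padding to 1024x1024). Strassen reduces 8 recursive multiplications to 7 at each level.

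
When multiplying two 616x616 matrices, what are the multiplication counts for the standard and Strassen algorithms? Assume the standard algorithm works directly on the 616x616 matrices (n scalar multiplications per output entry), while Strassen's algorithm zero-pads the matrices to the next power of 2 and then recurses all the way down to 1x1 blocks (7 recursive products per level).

Matrix multiplication for 616x616 matrices:

Strassen's algorithm requires power-of-2 dimensions. Pad 616x616 to 1024x1024 (next power of 2).

Standard algorithm: 616^3 = 233744896 multiplications
Strassen's algorithm: 7^(log2(1024)) = 7^10 = 282475249 multiplications
Difference: 233744896 - 282475249 = -48730353 (Strassen uses MORE here due to padding overhead — for small or just-over-power-of-2 n, padding can outweigh the per-level savings)

Standard: 233744896 multiplications (616^3). Strassen: 282475249 multiplications (7^10, after padding to 1024x1024). Strassen reduces 8 recursive multiplications to 7 at each level.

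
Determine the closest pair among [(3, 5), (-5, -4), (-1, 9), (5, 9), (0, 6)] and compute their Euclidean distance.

Computing all pairwise distances among 5 points:

d((3, 5), (-5, -4)) = 12.0416
d((3, 5), (-1, 9)) = 5.6569
d((3, 5), (5, 9)) = 4.4721
d((3, 5), (0, 6)) = 3.1623 <-- minimum
d((-5, -4), (-1, 9)) = 13.6015
d((-5, -4), (5, 9)) = 16.4012
d((-5, -4), (0, 6)) = 11.1803
d((-1, 9), (5, 9)) = 6.0
d((-1, 9), (0, 6)) = 3.1623 <-- minimum
d((5, 9), (0, 6)) = 5.831

Minimum distance: 3.1623 (tie among 2 pairs: (3, 5) and (0, 6); (-1, 9) and (0, 6))

The minimum Euclidean distance is 3.1623. There is a tie: 2 pairs achieve this minimum — (3, 5) and (0, 6); (-1, 9) and (0, 6). Any of these is a valid closest pair. For 5 points, brute-force pairwise comparison is shown above. For large n, the divide-and-conquer algorithm (sort by x, recurse on halves, check the dividing strip) achieves O(n log n).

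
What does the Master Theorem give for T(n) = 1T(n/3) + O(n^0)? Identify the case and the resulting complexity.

Master Theorem for T(n) = 1T(n/3) + O(n^0):

a = 1, b = 3, c = 0
log_b(a) = log_3(1) = 0.0000

Case 2: c = 0 = log_3(1) = 0.0000
T(n) = O(n^0 log n) = O(log n)

For T(n) = 1T(n/3) + O(n^0): log_3(1) = 0.0000. This is Case 2 of the Master Theorem (c = log_b(a), equal work at all levels), giving O(log n).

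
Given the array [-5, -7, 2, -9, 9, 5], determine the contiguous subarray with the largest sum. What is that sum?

Using Kadane's algorithm on [-5, -7, 2, -9, 9, 5]:

Scanning through the array:
Position 1 (value -7): max_ending_here = -7, max_so_far = -5
Position 2 (value 2): max_ending_here = 2, max_so_far = 2
Position 3 (value -9): max_ending_here = -7, max_so_far = 2
Position 4 (value 9): max_ending_here = 9, max_so_far = 9
Position 5 (value 5): max_ending_here = 14, max_so_far = 14

Maximum subarray: [9, 5]
Maximum sum: 14

The maximum subarray is [9, 5] with sum 14. This subarray runs from index 4 to index 5.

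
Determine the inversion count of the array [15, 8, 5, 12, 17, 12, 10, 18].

Finding inversions in [15, 8, 5, 12, 17, 12, 10, 18]:

(0, 1): arr[0]=15 > arr[1]=8
(0, 2): arr[0]=15 > arr[2]=5
(0, 3): arr[0]=15 > arr[3]=12
(0, 5): arr[0]=15 > arr[5]=12
(0, 6): arr[0]=15 > arr[6]=10
(1, 2): arr[1]=8 > arr[2]=5
(3, 6): arr[3]=12 > arr[6]=10
(4, 5): arr[4]=17 > arr[5]=12
(4, 6): arr[4]=17 > arr[6]=10
(5, 6): arr[5]=12 > arr[6]=10

Total inversions: 10

The array has 10 inversion(s): (0,1), (0,2), (0,3), (0,5), (0,6), (1,2), (3,6), (4,5), (4,6), (5,6). Each pair (i,j) satisfies i < j and arr[i] > arr[j].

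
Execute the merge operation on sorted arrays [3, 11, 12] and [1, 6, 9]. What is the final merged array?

Merging process:

Compare 3 vs 1: take 1 from right. Merged: [1]
Compare 3 vs 6: take 3 from left. Merged: [1, 3]
Compare 11 vs 6: take 6 from right. Merged: [1, 3, 6]
Compare 11 vs 9: take 9 from right. Merged: [1, 3, 6, 9]
Append remaining from left: [11, 12]. Merged: [1, 3, 6, 9, 11, 12]

Final merged array: [1, 3, 6, 9, 11, 12]
Total comparisons: 4

The merged array is [1, 3, 6, 9, 11, 12], requiring 4 comparisons. The merge step runs in O(n) time where n is the total number of elements.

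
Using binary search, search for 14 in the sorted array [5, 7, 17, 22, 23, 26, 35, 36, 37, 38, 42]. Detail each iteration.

Binary search for 14 in [5, 7, 17, 22, 23, 26, 35, 36, 37, 38, 42]:

lo=0, hi=10, mid=5, arr[mid]=26 -> 26 > 14, search left half
lo=0, hi=4, mid=2, arr[mid]=17 -> 17 > 14, search left half
lo=0, hi=1, mid=0, arr[mid]=5 -> 5 < 14, search right half
lo=1, hi=1, mid=1, arr[mid]=7 -> 7 < 14, search right half
lo=2 > hi=1, target 14 not found

Binary search determines that 14 is not in the array after 4 comparisons. The search space was exhausted without finding the target.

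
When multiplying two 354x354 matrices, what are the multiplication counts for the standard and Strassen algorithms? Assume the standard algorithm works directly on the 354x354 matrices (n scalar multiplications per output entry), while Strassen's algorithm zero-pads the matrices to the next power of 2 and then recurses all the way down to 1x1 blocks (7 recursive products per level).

Matrix multiplication for 354x354 matrices:

Strassen's algorithm requires power-of-2 dimensions. Pad 354x354 to 512x512 (next power of 2).

Standard algorithm: 354^3 = 44361864 multiplications
Strassen's algorithm: 7^(log2(512)) = 7^9 = 40353607 multiplications
Savings: 44361864 - 40353607 = 4008257 multiplications

Standard: 44361864 multiplications (354^3). Strassen: 40353607 multiplications (7^9, after padding to 512x512). Strassen reduces 8 recursive multiplications to 7 at each level.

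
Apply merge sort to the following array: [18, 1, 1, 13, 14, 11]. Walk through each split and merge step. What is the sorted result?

Merge sort trace:

Split: [18, 1, 1, 13, 14, 11] -> [18, 1, 1] and [13, 14, 11]
  Split: [18, 1, 1] -> [18] and [1, 1]
    Split: [1, 1] -> [1] and [1]
    Merge: [1] + [1] -> [1, 1]
  Merge: [18] + [1, 1] -> [1, 1, 18]
  Split: [13, 14, 11] -> [13] and [14, 11]
    Split: [14, 11] -> [14] and [11]
    Merge: [14] + [11] -> [11, 14]
  Merge: [13] + [11, 14] -> [11, 13, 14]
Merge: [1, 1, 18] + [11, 13, 14] -> [1, 1, 11, 13, 14, 18]

Final sorted array: [1, 1, 11, 13, 14, 18]

The merge sort proceeds by recursively splitting the array and merging sorted halves.
After all merges, the sorted array is [1, 1, 11, 13, 14, 18].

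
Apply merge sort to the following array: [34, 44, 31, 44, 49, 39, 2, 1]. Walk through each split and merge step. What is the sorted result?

Merge sort trace:

Split: [34, 44, 31, 44, 49, 39, 2, 1] -> [34, 44, 31, 44] and [49, 39, 2, 1]
  Split: [34, 44, 31, 44] -> [34, 44] and [31, 44]
    Split: [34, 44] -> [34] and [44]
    Merge: [34] + [44] -> [34, 44]
    Split: [31, 44] -> [31] and [44]
    Merge: [31] + [44] -> [31, 44]
  Merge: [34, 44] + [31, 44] -> [31, 34, 44, 44]
  Split: [49, 39, 2, 1] -> [49, 39] and [2, 1]
    Split: [49, 39] -> [49] and [39]
    Merge: [49] + [39] -> [39, 49]
    Split: [2, 1] -> [2] and [1]
    Merge: [2] + [1] -> [1, 2]
  Merge: [39, 49] + [1, 2] -> [1, 2, 39, 49]
Merge: [31, 34, 44, 44] + [1, 2, 39, 49] -> [1, 2, 31, 34, 39, 44, 44, 49]

Final sorted array: [1, 2, 31, 34, 39, 44, 44, 49]

The merge sort proceeds by recursively splitting the array and merging sorted halves.
After all merges, the sorted array is [1, 2, 31, 34, 39, 44, 44, 49].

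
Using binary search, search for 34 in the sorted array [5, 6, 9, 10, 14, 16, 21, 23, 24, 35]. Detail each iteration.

Binary search for 34 in [5, 6, 9, 10, 14, 16, 21, 23, 24, 35]:

lo=0, hi=9, mid=4, arr[mid]=14 -> 14 < 34, search right half
lo=5, hi=9, mid=7, arr[mid]=23 -> 23 < 34, search right half
lo=8, hi=9, mid=8, arr[mid]=24 -> 24 < 34, search right half
lo=9, hi=9, mid=9, arr[mid]=35 -> 35 > 34, search left half
lo=9 > hi=8, target 34 not found

Binary search determines that 34 is not in the array after 4 comparisons. The search space was exhausted without finding the target.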